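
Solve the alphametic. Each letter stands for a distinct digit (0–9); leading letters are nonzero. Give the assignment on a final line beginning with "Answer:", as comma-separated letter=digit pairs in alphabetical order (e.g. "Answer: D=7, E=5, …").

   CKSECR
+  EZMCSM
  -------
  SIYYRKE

Step 1. [S] S is the leading digit of a 7-digit sum of two 6-digit numbers; the final carry is exactly 1. So S=1.
Step 2. [col 1: R + M ≡ E (mod 10)] no forcing yet in column 1 (carry-in 0); R=9 is free and consistent — try it ⇒ R=9.
Step 3. [col 1: R + M ≡ E (mod 10)] several values work for M in column 1 (R + M ≡ E (mod 10), carry-in 0); try M=4. So M=4.
Step 4. [col 1: R + M ≡ E (mod 10)] column 1 reads R+M+carry(0)=E with R=9, M=4; with digits 1,4,9 already taken and all letters distinct, the only value for E is 3. So E=3.
Step 5. [col 2: C + S ≡ K (mod 10)] no forcing yet in column 2 (carry-in 1); K=8 is free and consistent — try it ⇒ K=8.
Step 6. [col 2: C + S ≡ K (mod 10)] column 2 reads C+S+carry(1)=K with S=1, K=8; with digits 1,3,4,8,9 already taken and all letters distinct, the only value for C is 6. So C=6.
Step 7. [col 4: S + M ≡ Y (mod 10)] column 4 reads S+M+carry(0)=Y with S=1, M=4; with digits 1,3,4,6,8,9 already taken and all letters distinct, the only value for Y is 5. So Y=5.
Step 8. [col 5: K + Z ≡ Y (mod 10)] column 5 reads K+Z+carry(0)=Y with K=8, Y=5; with digits 1,3,4,5,6,8,9 already taken and all letters distinct, the only value for Z is 7 ⇒ Z=7.
Step 9. [col 6: C + E ≡ I (mod 10)] column 6: given C=6, E=3, carry-in 1, and digits 1,3,4,5,6,7,8,9 already taken and all letters distinct, C+E≡I (mod 10) forces I=0. So I=0.

Answer: C=6, E=3, I=0, K=8, M=4, R=9, S=1, Y=5, Z=7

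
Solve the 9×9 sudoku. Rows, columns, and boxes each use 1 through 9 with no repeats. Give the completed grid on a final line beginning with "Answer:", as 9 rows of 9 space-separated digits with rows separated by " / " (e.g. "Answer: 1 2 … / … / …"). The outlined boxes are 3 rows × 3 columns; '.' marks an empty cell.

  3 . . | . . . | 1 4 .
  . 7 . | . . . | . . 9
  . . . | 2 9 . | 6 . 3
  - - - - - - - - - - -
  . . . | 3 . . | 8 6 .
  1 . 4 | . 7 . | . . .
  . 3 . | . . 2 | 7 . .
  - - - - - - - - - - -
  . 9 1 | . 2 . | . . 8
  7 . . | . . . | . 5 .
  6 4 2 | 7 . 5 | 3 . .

Step 1. [r9c5∈{1,8}] across row 9, 8 lands solely at r9c5, so r9c5=8.
Step 2. [r8c9∈{1,2,4,6}] 6 has one home in col 9: r8c9 ⇒ r8c9=6.
Step 3. [r7c6∈{3,4,6}] 3 has one home in row 7: r7c6 ⇒ r7c6=3.
Step 4. [r7c4∈{4,6}] in row 7, 6 fits only at r7c4 ⇒ r7c4=6.
Step 5. [r1c3∈{5,6,8,9}] in row 1, 9 fits only at r1c3. So r1c3=9.
Step 6. [r7c1∈{5}] r7c1's peers cover all but 5, so r7c1=5.
Step 7. [r9c8∈{1,9}] row 9 places 9 nowhere but r9c8, so r9c8=9.
Step 8. [r2c5∈{1,3,4,5,6}] across row 2, 3 lands solely at r2c5 ⇒ r2c5=3.
Step 9. [r5c7∈{2,5,9}] 9 has one home in col 7: r5c7. So r5c7=9.
Step 10. [r8c2∈{8}] only 8 remains possible at r8c2, so r8c2=8.
Step 11. [r1c9∈{2,5,7}] in col 9, 7 fits only at r1c9. So r1c9=7.
Step 12. [r1c2∈{2,5,6}] r1c2 is the only open cell in row 1 admitting 2. So r1c2=2.
Step 13. [r4c2∈{5}] r4c2's peers cover all but 5 ⇒ r4c2=5.
Step 14. [r3c8∈{8}] only 8 remains possible at r3c8. So r3c8=8.
Step 15. [r6c8∈{1}] r6c8 is down to just 1 ⇒ r6c8=1.
Step 16. [r2c3∈{5,6,8}] r2c3 is the only open cell in box 1 admitting 6 ⇒ r2c3=6.
Step 17. [r6c5∈{4,5,6}] row 6 places 6 nowhere but r6c5. So r6c5=6.
Step 18. [r2c1∈{4,8}] in box 1, 8 fits only at r2c1 ⇒ r2c1=8.
Step 19. [r5c6∈{8}] only 8 remains possible at r5c6 ⇒ r5c6=8.
Step 20. [r5c4∈{5}] nothing but 5 survives at r5c4, so r5c4=5.
Step 21. [r8c7∈{2,4}] in row 8, 2 fits only at r8c7, so r8c7=2.
Step 22. [r3c6∈{1,4,7}] row 3 places 7 nowhere but r3c6 ⇒ r3c6=7.
Step 23. [r5c9∈{2}] r5c9's peers cover all but 2, so r5c9=2.
Step 24. [r4c9∈{4}] r4c9's peers cover all but 4 ⇒ r4c9=4.
Step 25. [r6c4∈{4,9}] in row 6, 4 fits only at r6c4 ⇒ r6c4=4.
Step 26. [r4c6∈{1,9}] box 5 places 9 nowhere but r4c6. So r4c6=9.
Step 27. [r2c4∈{1}] only 1 remains possible at r2c4, so r2c4=1.
Step 28. [r8c5∈{1,4}] 4 has one home in col 5: r8c5, so r8c5=4.
Step 29. [r7c8∈{7}] r7c8's peers cover all but 7. So r7c8=7.
Step 30. [r2c8∈{2}] only 2 remains possible at r2c8. So r2c8=2.
Step 31. [r7c7∈{4}] r7c7 has the single candidate 4 ⇒ r7c7=4.
Step 32. [r4c1∈{2}] r4c1 has the single candidate 2, so r4c1=2.
Step 33. [r6c3∈{8}] r6c3 has the single candidate 8 ⇒ r6c3=8.
Step 34. [r1c6∈{6}] r1c6 is down to just 6 ⇒ r1c6=6.
Step 35. [r5c8∈{3}] r5c8 is down to just 3 ⇒ r5c8=3.
Step 36. [r1c5∈{5}] r1c5 is down to just 5 ⇒ r1c5=5.
Step 37. [r4c3∈{7}] only 7 remains possible at r4c3. So r4c3=7.
Step 38. [r6c9∈{5}] only 5 remains possible at r6c9. So r6c9=5.
Step 39. [r3c2∈{1}] nothing but 1 survives at r3c2 ⇒ r3c2=1.
Step 40. [r8c4∈{9}] r8c4 has the single candidate 9, so r8c4=9.
Step 41. [r8c3∈{3}] r8c3 has the single candidate 3 ⇒ r8c3=3.
Step 42. [r6c1∈{9}] r6c1's peers cover all but 9, so r6c1=9.
Step 43. [r3c1∈{4}] r3c1's peers cover all but 4. So r3c1=4.
Step 44. [r5c2∈{6}] only 6 remains possible at r5c2. So r5c2=6.
Step 45. [r4c5∈{1}] r4c5 has the single candidate 1. So r4c5=1.
Step 46. [r1c4∈{8}] only 8 remains possible at r1c4, so r1c4=8.
Step 47. [r3c3∈{5}] r3c3 has the single candidate 5 ⇒ r3c3=5.
Step 48. [r2c6∈{4}] r2c6 has the single candidate 4, so r2c6=4.
Step 49. [r9c9∈{1}] nothing but 1 survives at r9c9 ⇒ r9c9=1.
Step 50. [r2c7∈{5}] r2c7's peers cover all but 5. So r2c7=5.
Step 51. [r8c6∈{1}] only 1 remains possible at r8c6 ⇒ r8c6=1.

Answer: 3 2 9 8 5 6 1 4 7 / 8 7 6 1 3 4 5 2 9 / 4 1 5 2 9 7 6 8 3 / 2 5 7 3 1 9 8 6 4 / 1 6 4 5 7 8 9 3 2 / 9 3 8 4 6 2 7 1 5 / 5 9 1 6 2 3 4 7 8 / 7 8 3 9 4 1 2 5 6 / 6 4 2 7 8 5 3 9 1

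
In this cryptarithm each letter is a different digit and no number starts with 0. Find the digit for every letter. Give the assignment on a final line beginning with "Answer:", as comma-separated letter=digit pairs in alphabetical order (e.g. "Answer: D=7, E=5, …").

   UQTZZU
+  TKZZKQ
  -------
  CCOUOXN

Step 1. [col 1: U + Q ≡ N (mod 10)] Q=4 is one option consistent with column 1 (U + Q ≡ N (mod 10), carry-in 0) — take it. So Q=4.
Step 2. [col 1: U + Q ≡ N (mod 10)] no forcing yet in column 1 (carry-in 0); N=9 is free and consistent — try it ⇒ N=9.
Step 3. [C] adding two 6-digit numbers gives at most 6+1 digits, and here it does — C is that final carry and must be 1, so C=1.
Step 4. [col 1: U + Q ≡ N (mod 10)] column 1 reads U+Q+carry(0)=N with Q=4, N=9; with digits 1,4,9 already taken and all letters distinct, the only value for U is 5 ⇒ U=5.
Step 5. [col 2: Z + K ≡ X (mod 10)] column 2 (Z + K ≡ X (mod 10), carry-in 0) doesn't pin Z yet; pick Z=8 and continue. So Z=8.
Step 6. [col 2: Z + K ≡ X (mod 10)] in column 2 we have Z+K≡X with carry-in 0; given Z=8 and digits 1,4,5,8,9 already taken and all letters distinct, that pins K to 2 ⇒ K=2.
Step 7. [col 2: Z + K ≡ X (mod 10)] in column 2 we have Z+K≡X with carry-in 0; given Z=8, K=2 and digits 1,2,4,5,8,9 already taken and all letters distinct, that pins X to 0, so X=0.
Step 8. [col 3: Z + Z ≡ O (mod 10)] column 3: given Z=8, carry-in 1, and digits 0,1,2,4,5,8,9 already taken and all letters distinct, Z+Z≡O (mod 10) forces O=7, so O=7.
Step 9. [col 4: T + Z ≡ U (mod 10)] column 4 reads T+Z+carry(1)=U with Z=8, U=5; with digits 0,1,2,4,5,7,8,9 already taken and all letters distinct, the only value for T is 6 ⇒ T=6.

Answer: C=1, K=2, N=9, O=7, Q=4, T=6, U=5, X=0, Z=8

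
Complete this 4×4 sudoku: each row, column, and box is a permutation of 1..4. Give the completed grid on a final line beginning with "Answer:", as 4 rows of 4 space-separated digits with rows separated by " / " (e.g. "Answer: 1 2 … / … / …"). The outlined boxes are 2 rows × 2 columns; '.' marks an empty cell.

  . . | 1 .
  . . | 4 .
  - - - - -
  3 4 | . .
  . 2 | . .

Step 1. [r1c2∈{3}] r1c2 has the single candidate 3, so r1c2=3.
Step 2. [r1c4∈{2}] nothing but 2 survives at r1c4 ⇒ r1c4=2.
Step 3. [r4c4∈{1,3,4}] 4 has one home in row 4: r4c4. So r4c4=4.
Step 4. [r4c1∈{1}] r4c1 has the single candidate 1. So r4c1=1.
Step 5. [r2c1∈{2}] only 2 remains possible at r2c1, so r2c1=2.
Step 6. [r1c1∈{4}] r1c1 has the single candidate 4 ⇒ r1c1=4.
Step 7. [r2c4∈{3}] only 3 remains possible at r2c4 ⇒ r2c4=3.
Step 8. [r2c2∈{1}] only 1 remains possible at r2c2, so r2c2=1.
Step 9. [r4c3∈{3}] r4c3 has the single candidate 3. So r4c3=3.
Step 10. [r3c4∈{1}] nothing but 1 survives at r3c4, so r3c4=1.
Step 11. [r3c3∈{2}] nothing but 2 survives at r3c3. So r3c3=2.

Answer: 4 3 1 2 / 2 1 4 3 / 3 4 2 1 / 1 2 3 4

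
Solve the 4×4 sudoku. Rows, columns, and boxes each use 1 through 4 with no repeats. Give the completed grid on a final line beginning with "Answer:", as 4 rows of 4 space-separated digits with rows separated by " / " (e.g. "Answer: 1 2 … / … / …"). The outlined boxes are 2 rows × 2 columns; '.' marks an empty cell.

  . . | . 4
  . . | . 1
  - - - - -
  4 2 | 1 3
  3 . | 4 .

Step 1. [r2c1∈{2}] r2c1 has the single candidate 2, so r2c1=2.
Step 2. [r2c3∈{3}] nothing but 3 survives at r2c3, so r2c3=3.
Step 3. [r4c2∈{1}] only 1 remains possible at r4c2, so r4c2=1.
Step 4. [r2c2∈{4}] only 4 remains possible at r2c2, so r2c2=4.
Step 5. [r1c3∈{2}] only 2 remains possible at r1c3 ⇒ r1c3=2.
Step 6. [r1c2∈{3}] nothing but 3 survives at r1c2 ⇒ r1c2=3.
Step 7. [r4c4∈{2}] r4c4 has the single candidate 2. So r4c4=2.
Step 8. [r1c1∈{1}] nothing but 1 survives at r1c1 ⇒ r1c1=1.

Answer: 1 3 2 4 / 2 4 3 1 / 4 2 1 3 / 3 1 4 2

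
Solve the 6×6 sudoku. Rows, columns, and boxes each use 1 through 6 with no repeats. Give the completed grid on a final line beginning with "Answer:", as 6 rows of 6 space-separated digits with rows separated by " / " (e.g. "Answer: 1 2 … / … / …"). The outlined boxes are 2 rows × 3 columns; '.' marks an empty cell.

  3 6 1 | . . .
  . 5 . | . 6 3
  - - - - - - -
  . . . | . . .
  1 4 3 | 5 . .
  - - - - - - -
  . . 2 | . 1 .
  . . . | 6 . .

Step 1. [r4c5∈{2}] r4c5 is down to just 2. So r4c5=2.
Step 2. [r6c6∈{2,4,5}] row 6 places 2 nowhere but r6c6. So r6c6=2.
Step 3. [r5c1∈{4,5,6}] 6 has one home in row 5: r5c1, so r5c1=6.
Step 4. [r3c6∈{1,4,6}] across col 6, 1 lands solely at r3c6. So r3c6=1.
Step 5. [r2c1∈{2,4}] in box 1, 2 fits only at r2c1. So r2c1=2.
Step 6. [r5c6∈{4,5}] row 5 places 5 nowhere but r5c6 ⇒ r5c6=5.
Step 7. [r5c4∈{3,4}] row 5 places 4 nowhere but r5c4. So r5c4=4.
Step 8. [r6c1∈{4,5}] across col 1, 4 lands solely at r6c1 ⇒ r6c1=4.
Step 9. [r3c5∈{3,4}] across row 3, 4 lands solely at r3c5. So r3c5=4.
Step 10. [r6c3∈{5}] r6c3 has the single candidate 5. So r6c3=5.
Step 11. [r5c2∈{3}] r5c2 has the single candidate 3. So r5c2=3.
Step 12. [r1c6∈{4}] r1c6 is down to just 4, so r1c6=4.
Step 13. [r1c5∈{5}] r1c5 is down to just 5, so r1c5=5.
Step 14. [r3c1∈{5}] r3c1 has the single candidate 5, so r3c1=5.
Step 15. [r4c6∈{6}] nothing but 6 survives at r4c6 ⇒ r4c6=6.
Step 16. [r1c4∈{2}] nothing but 2 survives at r1c4 ⇒ r1c4=2.
Step 17. [r2c3∈{4}] r2c3 has the single candidate 4. So r2c3=4.
Step 18. [r3c3∈{6}] only 6 remains possible at r3c3, so r3c3=6.
Step 19. [r3c2∈{2}] nothing but 2 survives at r3c2. So r3c2=2.
Step 20. [r6c5∈{3}] only 3 remains possible at r6c5 ⇒ r6c5=3.
Step 21. [r2c4∈{1}] only 1 remains possible at r2c4. So r2c4=1.
Step 22. [r3c4∈{3}] only 3 remains possible at r3c4 ⇒ r3c4=3.
Step 23. [r6c2∈{1}] only 1 remains possible at r6c2 ⇒ r6c2=1.

Answer: 3 6 1 2 5 4 / 2 5 4 1 6 3 / 5 2 6 3 4 1 / 1 4 3 5 2 6 / 6 3 2 4 1 5 / 4 1 5 6 3 2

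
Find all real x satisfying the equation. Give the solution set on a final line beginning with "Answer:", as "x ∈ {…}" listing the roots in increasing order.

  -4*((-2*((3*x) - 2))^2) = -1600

Step 1. [-4*((-2*((3*x) - 2))^2) = -1600] -4 out front; divide by -4. So div: (-2*((3*x) - 2))^2 = 400.
Step 2. [(-2*((3*x) - 2))^2 = 400] √ both sides: 400 ≥ 0 gives two branches, so sqrt: -2*((3*x) - 2) = 20 or -20.
Step 3. [-2*((3*x) - 2) = 20 or -20] divide by the outer -2 ⇒ div: (3*x) - 2 = -10 or 10.
Step 4. [(3*x) - 2 = -10 or 10] peel the -2: add 2 from each side. So sub: 3*x = -8 or 12.
Step 5. [3*x = -8 or 12] LHS = 3·(…); ÷3 both sides. So div: x = -8/3 or 4.

Answer: x ∈ {-8/3, 4}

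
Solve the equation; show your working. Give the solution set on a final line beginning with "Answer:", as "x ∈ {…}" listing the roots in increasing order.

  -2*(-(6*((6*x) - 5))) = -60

Step 1. [-2*(-(6*((6*x) - 5))) = -60] LHS = -2·(…); ÷-2 both sides. So div: -(6*((6*x) - 5)) = 30.
Step 2. [-(6*((6*x) - 5)) = 30] leading − — multiply by −1 ⇒ neg: 6*((6*x) - 5) = -30.
Step 3. [6*((6*x) - 5) = -30] divide by the outer 6, so div: (6*x) - 5 = -5.
Step 4. [(6*x) - 5 = -5] -5 is outermost — add 5 both sides ⇒ sub: 6*x = 0.
Step 5. [6*x = 0] divide by the outer 6 ⇒ div: x = 0.

Answer: x ∈ {0}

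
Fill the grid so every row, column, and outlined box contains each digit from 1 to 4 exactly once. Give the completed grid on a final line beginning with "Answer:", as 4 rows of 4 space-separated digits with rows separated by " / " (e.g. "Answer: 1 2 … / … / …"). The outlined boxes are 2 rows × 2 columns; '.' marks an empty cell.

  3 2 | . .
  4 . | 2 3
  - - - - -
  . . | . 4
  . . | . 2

Step 1. [r4c1∈{1}] r4c1 is down to just 1 ⇒ r4c1=1.
Step 2. [r3c3∈{1,3}] 1 has one home in row 3: r3c3 ⇒ r3c3=1.
Step 3. [r3c2∈{3}] r3c2 is down to just 3 ⇒ r3c2=3.
Step 4. [r2c2∈{1}] r2c2 is down to just 1. So r2c2=1.
Step 5. [r3c1∈{2}] r3c1's peers cover all but 2 ⇒ r3c1=2.
Step 6. [r1c3∈{4}] nothing but 4 survives at r1c3 ⇒ r1c3=4.
Step 7. [r4c2∈{4}] only 4 remains possible at r4c2. So r4c2=4.
Step 8. [r1c4∈{1}] only 1 remains possible at r1c4 ⇒ r1c4=1.
Step 9. [r4c3∈{3}] nothing but 3 survives at r4c3, so r4c3=3.

Answer: 3 2 4 1 / 4 1 2 3 / 2 3 1 4 / 1 4 3 2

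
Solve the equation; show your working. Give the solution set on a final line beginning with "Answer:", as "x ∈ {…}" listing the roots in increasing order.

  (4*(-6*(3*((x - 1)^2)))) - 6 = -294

Step 1. [(4*(-6*(3*((x - 1)^2)))) - 6 = -294] peel the -6: add 6 from each side. So sub: 4*(-6*(3*((x - 1)^2))) = -288.
Step 2. [4*(-6*(3*((x - 1)^2))) = -288] 4 out front; divide by 4, so div: -6*(3*((x - 1)^2)) = -72.
Step 3. [-6*(3*((x - 1)^2)) = -72] divide by the outer -6, so div: 3*((x - 1)^2) = 12.
Step 4. [3*((x - 1)^2) = 12] LHS = 3·(…); ÷3 both sides, so div: (x - 1)^2 = 4.
Step 5. [(x - 1)^2 = 4] 4 ≥ 0, LHS is (·)² — take ±√. So sqrt: x - 1 = 2 or -2.
Step 6. [x - 1 = 2 or -2] -1 is outermost — add 1 both sides, so sub: x = 3 or -1.

Answer: x ∈ {-1, 3}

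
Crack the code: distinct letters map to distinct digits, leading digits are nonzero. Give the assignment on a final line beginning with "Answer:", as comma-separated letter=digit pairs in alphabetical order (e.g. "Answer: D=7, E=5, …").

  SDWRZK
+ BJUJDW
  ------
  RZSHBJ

Step 1. [col 1: K + W ≡ J (mod 10)] no forcing yet in column 1 (carry-in 0); K=6 is free and consistent — try it, so K=6.
Step 2. [col 1: K + W ≡ J (mod 10)] W=5 is one option consistent with column 1 (K + W ≡ J (mod 10), carry-in 0) — take it ⇒ W=5.
Step 3. [col 1: K + W ≡ J (mod 10)] column 1 reads K+W+carry(0)=J with K=6, W=5; with digits 5,6 already taken and all letters distinct, the only value for J is 1 ⇒ J=1.
Step 4. [col 2: Z + D ≡ B (mod 10)] B=3 is one option consistent with column 2 (Z + D ≡ B (mod 10), carry-in 1) — take it. So B=3.
Step 5. [col 2: Z + D ≡ B (mod 10)] several values work for Z in column 2 (Z + D ≡ B (mod 10), carry-in 1); try Z=2, so Z=2.
Step 6. [col 2: Z + D ≡ B (mod 10)] from column 2 (Z=2, B=3, carry-in 1, digits 1,2,3,5,6 already taken and all letters distinct): D must equal 0 ⇒ D=0.
Step 7. [col 3: R + J ≡ H (mod 10)] no forcing yet in column 3 (carry-in 0); H=8 is free and consistent — try it ⇒ H=8.
Step 8. [col 3: R + J ≡ H (mod 10)] from column 3 (J=1, H=8, carry-in 0, digits 0,1,2,3,5,6,8 already taken and all letters distinct): R must equal 7, so R=7.
Step 9. [col 4: W + U ≡ S (mod 10)] several values work for U in column 4 (W + U ≡ S (mod 10), carry-in 0); try U=9 ⇒ U=9.
Step 10. [col 4: W + U ≡ S (mod 10)] column 4: given W=5, U=9, carry-in 0, and digits 0,1,2,3,5,6,7,8,9 already taken and all letters distinct, W+U≡S (mod 10) forces S=4, so S=4.

Answer: B=3, D=0, H=8, J=1, K=6, R=7, S=4, U=9, W=5, Z=2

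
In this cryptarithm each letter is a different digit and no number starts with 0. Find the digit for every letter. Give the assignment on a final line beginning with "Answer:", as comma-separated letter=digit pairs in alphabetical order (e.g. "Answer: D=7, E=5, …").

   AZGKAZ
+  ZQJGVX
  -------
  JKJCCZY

Step 1. [col 1: Z + X ≡ Y (mod 10)] column 1 (Z + X ≡ Y (mod 10), carry-in 0) doesn't pin Y yet; pick Y=8 and continue ⇒ Y=8.
Step 2. [col 1: Z + X ≡ Y (mod 10)] no forcing yet in column 1 (carry-in 0); X=6 is free and consistent — try it ⇒ X=6.
Step 3. [J] J is the leading digit of a 7-digit sum of two 6-digit numbers; the final carry is exactly 1. So J=1.
Step 4. [col 1: Z + X ≡ Y (mod 10)] column 1: given X=6, Y=8, carry-in 0, and digits 1,6,8 already taken and all letters distinct, Z+X≡Y (mod 10) forces Z=2, so Z=2.
Step 5. [col 2: A + V ≡ Z (mod 10)] no forcing yet in column 2 (carry-in 0); A=7 is free and consistent — try it, so A=7.
Step 6. [col 2: A + V ≡ Z (mod 10)] column 2 reads A+V+carry(0)=Z with A=7, Z=2; with digits 1,2,6,7,8 already taken and all letters distinct, the only value for V is 5. So V=5.
Step 7. [col 3: K + G ≡ C (mod 10)] from column 3 (nothing yet, carry-in 1, digits 1,2,5,6,7,8 already taken and all letters distinct): C must equal 4. So C=4.
Step 8. [col 3: K + G ≡ C (mod 10)] column 3 (K + G ≡ C (mod 10), carry-in 1) doesn't pin K yet; pick K=0 and continue. So K=0.
Step 9. [col 3: K + G ≡ C (mod 10)] from column 3 (K=0, C=4, carry-in 1, digits 0,1,2,4,5,6,7,8 already taken and all letters distinct): G must equal 3, so G=3.
Step 10. [col 5: Z + Q ≡ J (mod 10)] from column 5 (Z=2, J=1, carry-in 0, digits 0,1,2,3,4,5,6,7,8 already taken and all letters distinct): Q must equal 9 ⇒ Q=9.

Answer: A=7, C=4, G=3, J=1, K=0, Q=9, V=5, X=6, Y=8, Z=2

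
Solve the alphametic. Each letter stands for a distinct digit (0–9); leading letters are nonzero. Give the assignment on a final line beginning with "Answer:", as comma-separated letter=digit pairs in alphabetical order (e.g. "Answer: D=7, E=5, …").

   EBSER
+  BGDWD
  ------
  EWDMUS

Step 1. [col 1: R + D ≡ S (mod 10)] no forcing yet in column 1 (carry-in 0); R=9 is free and consistent — try it ⇒ R=9.
Step 2. [col 1: R + D ≡ S (mod 10)] column 1 (R + D ≡ S (mod 10), carry-in 0) doesn't pin S yet; pick S=3 and continue ⇒ S=3.
Step 3. [col 1: R + D ≡ S (mod 10)] column 1: given R=9, S=3, carry-in 0, and digits 3,9 already taken and all letters distinct, R+D≡S (mod 10) forces D=4 ⇒ D=4.
Step 4. [col 2: E + W ≡ U (mod 10)] no forcing yet in column 2 (carry-in 1); W=0 is free and consistent — try it, so W=0.
Step 5. [col 2: E + W ≡ U (mod 10)] no forcing yet in column 2 (carry-in 1); E=1 is free and consistent — try it, so E=1.
Step 6. [col 2: E + W ≡ U (mod 10)] from column 2 (E=1, W=0, carry-in 1, digits 0,1,3,4,9 already taken and all letters distinct): U must equal 2, so U=2.
Step 7. [col 3: S + D ≡ M (mod 10)] column 3 reads S+D+carry(0)=M with S=3, D=4; with digits 0,1,2,3,4,9 already taken and all letters distinct, the only value for M is 7, so M=7.
Step 8. [col 4: B + G ≡ D (mod 10)] G=6 is one option consistent with column 4 (B + G ≡ D (mod 10), carry-in 0) — take it, so G=6.
Step 9. [col 4: B + G ≡ D (mod 10)] column 4 reads B+G+carry(0)=D with G=6, D=4; with digits 0,1,2,3,4,6,7,9 already taken and all letters distinct, the only value for B is 8. So B=8.

Answer: B=8, D=4, E=1, G=6, M=7, R=9, S=3, U=2, W=0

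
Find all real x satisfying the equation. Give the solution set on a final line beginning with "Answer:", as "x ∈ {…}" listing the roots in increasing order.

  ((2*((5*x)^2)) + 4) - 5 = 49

Step 1. [((2*((5*x)^2)) + 4) - 5 = 49] 5 comes off first (add 5). So sub: (2*((5*x)^2)) + 4 = 54.
Step 2. [(2*((5*x)^2)) + 4 = 54] 2 | LHS and 2 | 54: pull 2 out. So factor: ((5*x)^2) + 2 = 27.
Step 3. [((5*x)^2) + 2 = 27] subtract 2: x sits inside (… + 2) ⇒ sub: (5*x)^2 = 25.
Step 4. [(5*x)^2 = 25] √ both sides: 25 ≥ 0 gives two branches, so sqrt: 5*x = 5 or -5.
Step 5. [5*x = 5 or -5] divide by the outer 5 ⇒ div: x = 1 or -1.

Answer: x ∈ {-1, 1}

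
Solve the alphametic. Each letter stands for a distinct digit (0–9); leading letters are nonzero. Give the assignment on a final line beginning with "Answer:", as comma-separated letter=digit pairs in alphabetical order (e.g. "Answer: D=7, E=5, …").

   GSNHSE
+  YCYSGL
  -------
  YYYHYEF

Step 1. [col 1: E + L ≡ F (mod 10)] column 1 (E + L ≡ F (mod 10), carry-in 0) doesn't pin E yet; pick E=2 and continue ⇒ E=2.
Step 2. [Y] Y is the leading digit of a 7-digit sum of two 6-digit numbers; the final carry is exactly 1. So Y=1.
Step 3. [col 1: E + L ≡ F (mod 10)] column 1 (E + L ≡ F (mod 10), carry-in 0) doesn't pin F yet; pick F=6 and continue. So F=6.
Step 4. [col 1: E + L ≡ F (mod 10)] column 1: given E=2, F=6, carry-in 0, and digits 1,2,6 already taken and all letters distinct, E+L≡F (mod 10) forces L=4 ⇒ L=4.
Step 5. [col 2: S + G ≡ E (mod 10)] no forcing yet in column 2 (carry-in 0); S=3 is free and consistent — try it, so S=3.
Step 6. [col 2: S + G ≡ E (mod 10)] in column 2 we have S+G≡E with carry-in 0; given S=3, E=2 and digits 1,2,3,4,6 already taken and all letters distinct, that pins G to 9. So G=9.
Step 7. [col 3: H + S ≡ Y (mod 10)] from column 3 (S=3, Y=1, carry-in 1, digits 1,2,3,4,6,9 already taken and all letters distinct): H must equal 7. So H=7.
Step 8. [col 4: N + Y ≡ H (mod 10)] column 4 reads N+Y+carry(1)=H with Y=1, H=7; with digits 1,2,3,4,6,7,9 already taken and all letters distinct, the only value for N is 5. So N=5.
Step 9. [col 5: S + C ≡ Y (mod 10)] from column 5 (S=3, Y=1, carry-in 0, digits 1,2,3,4,5,6,7,9 already taken and all letters distinct): C must equal 8, so C=8.

Answer: C=8, E=2, F=6, G=9, H=7, L=4, N=5, S=3, Y=1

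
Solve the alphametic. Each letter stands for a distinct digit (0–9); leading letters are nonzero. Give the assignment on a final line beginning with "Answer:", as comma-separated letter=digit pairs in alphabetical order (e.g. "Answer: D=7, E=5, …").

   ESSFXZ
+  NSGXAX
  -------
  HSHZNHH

Step 1. [col 1: Z + X ≡ H (mod 10)] no forcing yet in column 1 (carry-in 0); Z=4 is free and consistent — try it. So Z=4.
Step 2. [col 1: Z + X ≡ H (mod 10)] X=7 is one option consistent with column 1 (Z + X ≡ H (mod 10), carry-in 0) — take it ⇒ X=7.
Step 3. [col 1: Z + X ≡ H (mod 10)] column 1 reads Z+X+carry(0)=H with Z=4, X=7; with digits 4,7 already taken and all letters distinct, the only value for H is 1 ⇒ H=1.
Step 4. [col 2: X + A ≡ H (mod 10)] column 2 reads X+A+carry(1)=H with X=7, H=1; with digits 1,4,7 already taken and all letters distinct, the only value for A is 3, so A=3.
Step 5. [col 3: F + X ≡ N (mod 10)] no forcing yet in column 3 (carry-in 1); N=8 is free and consistent — try it, so N=8.
Step 6. [col 3: F + X ≡ N (mod 10)] in column 3 we have F+X≡N with carry-in 1; given X=7, N=8 and digits 1,3,4,7,8 already taken and all letters distinct, that pins F to 0, so F=0.
Step 7. [col 4: S + G ≡ Z (mod 10)] column 4 (S + G ≡ Z (mod 10), carry-in 0) doesn't pin S yet; pick S=5 and continue ⇒ S=5.
Step 8. [col 4: S + G ≡ Z (mod 10)] column 4 reads S+G+carry(0)=Z with S=5, Z=4; with digits 0,1,3,4,5,7,8 already taken and all letters distinct, the only value for G is 9 ⇒ G=9.
Step 9. [col 6: E + N ≡ S (mod 10)] column 6 reads E+N+carry(1)=S with N=8, S=5; with digits 0,1,3,4,5,7,8,9 already taken and all letters distinct, the only value for E is 6 ⇒ E=6.

Answer: A=3, E=6, F=0, G=9, H=1, N=8, S=5, X=7, Z=4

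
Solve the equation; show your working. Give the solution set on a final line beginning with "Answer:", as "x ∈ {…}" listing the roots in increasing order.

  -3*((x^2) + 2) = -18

Step 1. [-3*((x^2) + 2) = -18] leading coefficient -3: divide by -3. So div: (x^2) + 2 = 6.
Step 2. [(x^2) + 2 = 6] the outer +2 inverts by subtracting 2, so sub: x^2 = 4.
Step 3. [x^2 = 4] √ both sides: 4 ≥ 0 gives two branches ⇒ sqrt: x = 2 or -2.

Answer: x ∈ {-2, 2}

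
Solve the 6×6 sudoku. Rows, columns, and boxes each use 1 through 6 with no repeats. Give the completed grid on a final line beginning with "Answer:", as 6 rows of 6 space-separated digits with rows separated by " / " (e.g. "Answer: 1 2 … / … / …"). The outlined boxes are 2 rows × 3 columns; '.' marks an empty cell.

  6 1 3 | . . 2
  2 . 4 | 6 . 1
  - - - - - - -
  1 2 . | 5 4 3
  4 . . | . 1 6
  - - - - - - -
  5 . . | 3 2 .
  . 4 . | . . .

Step 1. [r1c5∈{5}] nothing but 5 survives at r1c5. So r1c5=5.
Step 2. [r5c3∈{1,6}] across row 5, 1 lands solely at r5c3, so r5c3=1.
Step 3. [r4c2∈{3,5}] in row 4, 3 fits only at r4c2. So r4c2=3.
Step 4. [r6c3∈{2,6}] r6c3 is the only open cell in row 6 admitting 2, so r6c3=2.
Step 5. [r6c5∈{6}] r6c5 is down to just 6. So r6c5=6.
Step 6. [r4c4∈{2}] r4c4 has the single candidate 2. So r4c4=2.
Step 7. [r6c6∈{5}] r6c6 is down to just 5, so r6c6=5.
Step 8. [r2c2∈{5}] nothing but 5 survives at r2c2, so r2c2=5.
Step 9. [r5c6∈{4}] only 4 remains possible at r5c6, so r5c6=4.
Step 10. [r5c2∈{6}] r5c2 is down to just 6 ⇒ r5c2=6.
Step 11. [r6c1∈{3}] r6c1's peers cover all but 3. So r6c1=3.
Step 12. [r3c3∈{6}] nothing but 6 survives at r3c3. So r3c3=6.
Step 13. [r6c4∈{1}] r6c4 is down to just 1 ⇒ r6c4=1.
Step 14. [r4c3∈{5}] only 5 remains possible at r4c3 ⇒ r4c3=5.
Step 15. [r2c5∈{3}] r2c5 has the single candidate 3. So r2c5=3.
Step 16. [r1c4∈{4}] r1c4 is down to just 4 ⇒ r1c4=4.

Answer: 6 1 3 4 5 2 / 2 5 4 6 3 1 / 1 2 6 5 4 3 / 4 3 5 2 1 6 / 5 6 1 3 2 4 / 3 4 2 1 6 5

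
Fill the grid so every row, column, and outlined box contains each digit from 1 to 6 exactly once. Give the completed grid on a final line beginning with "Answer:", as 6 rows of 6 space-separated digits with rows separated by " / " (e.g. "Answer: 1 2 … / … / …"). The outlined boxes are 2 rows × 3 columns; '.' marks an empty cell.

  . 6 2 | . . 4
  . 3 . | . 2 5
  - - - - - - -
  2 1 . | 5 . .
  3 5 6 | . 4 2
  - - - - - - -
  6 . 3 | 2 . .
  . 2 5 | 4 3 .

Step 1. [r1c5∈{1}] only 1 remains possible at r1c5 ⇒ r1c5=1.
Step 2. [r6c1∈{1}] only 1 remains possible at r6c1, so r6c1=1.
Step 3. [r3c3∈{4}] r3c3 is down to just 4 ⇒ r3c3=4.
Step 4. [r3c5∈{6}] r3c5's peers cover all but 6. So r3c5=6.
Step 5. [r1c1∈{5}] r1c1 has the single candidate 5, so r1c1=5.
Step 6. [r2c4∈{6}] only 6 remains possible at r2c4, so r2c4=6.
Step 7. [r5c2∈{4}] r5c2's peers cover all but 4 ⇒ r5c2=4.
Step 8. [r6c6∈{6}] r6c6 is down to just 6 ⇒ r6c6=6.
Step 9. [r2c3∈{1}] r2c3 has the single candidate 1 ⇒ r2c3=1.
Step 10. [r4c4∈{1}] r4c4 has the single candidate 1, so r4c4=1.
Step 11. [r5c6∈{1}] nothing but 1 survives at r5c6, so r5c6=1.
Step 12. [r2c1∈{4}] r2c1 is down to just 4 ⇒ r2c1=4.
Step 13. [r3c6∈{3}] r3c6's peers cover all but 3. So r3c6=3.
Step 14. [r1c4∈{3}] only 3 remains possible at r1c4, so r1c4=3.
Step 15. [r5c5∈{5}] r5c5 has the single candidate 5. So r5c5=5.

Answer: 5 6 2 3 1 4 / 4 3 1 6 2 5 / 2 1 4 5 6 3 / 3 5 6 1 4 2 / 6 4 3 2 5 1 / 1 2 5 4 3 6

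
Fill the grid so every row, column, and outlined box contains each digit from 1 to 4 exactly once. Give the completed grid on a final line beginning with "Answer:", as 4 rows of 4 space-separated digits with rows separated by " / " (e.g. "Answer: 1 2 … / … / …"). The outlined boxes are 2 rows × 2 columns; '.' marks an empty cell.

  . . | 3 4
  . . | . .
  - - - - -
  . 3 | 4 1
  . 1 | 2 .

Step 1. [r1c2∈{2}] nothing but 2 survives at r1c2. So r1c2=2.
Step 2. [r2c1∈{1,3,4}] across row 2, 3 lands solely at r2c1, so r2c1=3.
Step 3. [r2c2∈{4}] r2c2 is down to just 4, so r2c2=4.
Step 4. [r4c1∈{4}] r4c1 has the single candidate 4, so r4c1=4.
Step 5. [r4c4∈{3}] r4c4's peers cover all but 3, so r4c4=3.
Step 6. [r3c1∈{2}] only 2 remains possible at r3c1, so r3c1=2.
Step 7. [r2c4∈{2}] nothing but 2 survives at r2c4, so r2c4=2.
Step 8. [r1c1∈{1}] nothing but 1 survives at r1c1 ⇒ r1c1=1.
Step 9. [r2c3∈{1}] r2c3's peers cover all but 1. So r2c3=1.

Answer: 1 2 3 4 / 3 4 1 2 / 2 3 4 1 / 4 1 2 3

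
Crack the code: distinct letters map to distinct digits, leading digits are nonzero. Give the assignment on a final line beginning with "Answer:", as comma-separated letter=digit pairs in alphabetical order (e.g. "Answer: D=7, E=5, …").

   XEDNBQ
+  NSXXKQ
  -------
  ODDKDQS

Step 1. [O] O is the leading digit of a 7-digit sum of two 6-digit numbers; the final carry is exactly 1, so O=1.
Step 2. [col 1: Q + Q ≡ S (mod 10)] Q=3 is one option consistent with column 1 (Q + Q ≡ S (mod 10), carry-in 0) — take it, so Q=3.
Step 3. [col 1: Q + Q ≡ S (mod 10)] column 1 reads Q+Q+carry(0)=S with Q=3; with digits 1,3 already taken and all letters distinct, the only value for S is 6. So S=6.
Step 4. [col 2: B + K ≡ Q (mod 10)] B=5 is one option consistent with column 2 (B + K ≡ Q (mod 10), carry-in 0) — take it, so B=5.
Step 5. [col 2: B + K ≡ Q (mod 10)] column 2: given B=5, Q=3, carry-in 0, and digits 1,3,5,6 already taken and all letters distinct, B+K≡Q (mod 10) forces K=8. So K=8.
Step 6. [col 3: N + X ≡ D (mod 10)] N=2 is one option consistent with column 3 (N + X ≡ D (mod 10), carry-in 1) — take it. So N=2.
Step 7. [col 3: N + X ≡ D (mod 10)] no forcing yet in column 3 (carry-in 1); D=0 is free and consistent — try it. So D=0.
Step 8. [col 3: N + X ≡ D (mod 10)] column 3: given N=2, D=0, carry-in 1, and digits 0,1,2,3,5,6,8 already taken and all letters distinct, N+X≡D (mod 10) forces X=7. So X=7.
Step 9. [col 5: E + S ≡ D (mod 10)] column 5 reads E+S+carry(0)=D with S=6, D=0; with digits 0,1,2,3,5,6,7,8 already taken and all letters distinct, the only value for E is 4 ⇒ E=4.

Answer: B=5, D=0, E=4, K=8, N=2, O=1, Q=3, S=6, X=7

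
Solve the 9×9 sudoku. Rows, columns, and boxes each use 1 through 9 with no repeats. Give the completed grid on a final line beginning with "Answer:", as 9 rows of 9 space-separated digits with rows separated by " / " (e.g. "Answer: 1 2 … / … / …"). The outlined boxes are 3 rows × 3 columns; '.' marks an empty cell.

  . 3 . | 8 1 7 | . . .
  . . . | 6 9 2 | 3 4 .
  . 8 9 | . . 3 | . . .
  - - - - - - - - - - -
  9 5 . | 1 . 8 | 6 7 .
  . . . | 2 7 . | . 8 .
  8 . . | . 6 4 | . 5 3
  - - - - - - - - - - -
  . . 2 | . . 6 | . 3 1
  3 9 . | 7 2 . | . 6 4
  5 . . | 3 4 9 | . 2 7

Step 1. [r7c7∈{5,8,9}] 9 has one home in row 7: r7c7 ⇒ r7c7=9.
Step 2. [r4c3∈{3,4}] in row 4, 4 fits only at r4c3. So r4c3=4.
Step 3. [r3c7∈{1,2,5,7}] r3c7 is the only open cell in col 7 admitting 7 ⇒ r3c7=7.
Step 4. [r1c1∈{2,4,6}] 4 has one home in row 1: r1c1. So r1c1=4.
Step 5. [r7c4∈{5}] nothing but 5 survives at r7c4. So r7c4=5.
Step 6. [r3c1∈{1,2,6}] 2 has one home in col 1: r3c1. So r3c1=2.
Step 7. [r1c3∈{5,6}] 6 has one home in box 1: r1c3 ⇒ r1c3=6.
Step 8. [r6c2∈{1,2,7}] r6c2 is the only open cell in col 2 admitting 2 ⇒ r6c2=2.
Step 9. [r2c3∈{1,5,7}] 5 has one home in col 3: r2c3. So r2c3=5.
Step 10. [r5c1∈{1,6}] across col 1, 6 lands solely at r5c1 ⇒ r5c1=6.
Step 11. [r5c2∈{1}] r5c2 is down to just 1. So r5c2=1.
Step 12. [r9c3∈{1,8}] 1 has one home in row 9: r9c3 ⇒ r9c3=1.
Step 13. [r8c7∈{5,8}] row 8 places 5 nowhere but r8c7 ⇒ r8c7=5.
Step 14. [r1c9∈{2,5,9}] 5 has one home in row 1: r1c9. So r1c9=5.
Step 15. [r2c2∈{7}] r2c2 has the single candidate 7, so r2c2=7.
Step 16. [r9c2∈{6}] r9c2 has the single candidate 6, so r9c2=6.
Step 17. [r7c1∈{7}] r7c1 is down to just 7 ⇒ r7c1=7.
Step 18. [r3c9∈{6}] only 6 remains possible at r3c9 ⇒ r3c9=6.
Step 19. [r5c3∈{3}] r5c3's peers cover all but 3 ⇒ r5c3=3.
Step 20. [r3c8∈{1}] only 1 remains possible at r3c8, so r3c8=1.
Step 21. [r8c6∈{1}] only 1 remains possible at r8c6 ⇒ r8c6=1.
Step 22. [r3c4∈{4}] nothing but 4 survives at r3c4 ⇒ r3c4=4.
Step 23. [r7c2∈{4}] only 4 remains possible at r7c2, so r7c2=4.
Step 24. [r9c7∈{8}] r9c7's peers cover all but 8. So r9c7=8.
Step 25. [r1c7∈{2}] r1c7 is down to just 2, so r1c7=2.
Step 26. [r3c5∈{5}] only 5 remains possible at r3c5. So r3c5=5.
Step 27. [r8c3∈{8}] only 8 remains possible at r8c3, so r8c3=8.
Step 28. [r6c3∈{7}] r6c3 is down to just 7. So r6c3=7.
Step 29. [r1c8∈{9}] nothing but 9 survives at r1c8. So r1c8=9.
Step 30. [r7c5∈{8}] only 8 remains possible at r7c5. So r7c5=8.
Step 31. [r4c5∈{3}] r4c5 has the single candidate 3 ⇒ r4c5=3.
Step 32. [r4c9∈{2}] nothing but 2 survives at r4c9 ⇒ r4c9=2.
Step 33. [r6c7∈{1}] nothing but 1 survives at r6c7. So r6c7=1.
Step 34. [r6c4∈{9}] only 9 remains possible at r6c4, so r6c4=9.
Step 35. [r5c7∈{4}] r5c7 is down to just 4, so r5c7=4.
Step 36. [r2c1∈{1}] only 1 remains possible at r2c1. So r2c1=1.
Step 37. [r5c9∈{9}] r5c9's peers cover all but 9 ⇒ r5c9=9.
Step 38. [r5c6∈{5}] nothing but 5 survives at r5c6. So r5c6=5.
Step 39. [r2c9∈{8}] only 8 remains possible at r2c9, so r2c9=8.

Answer: 4 3 6 8 1 7 2 9 5 / 1 7 5 6 9 2 3 4 8 / 2 8 9 4 5 3 7 1 6 / 9 5 4 1 3 8 6 7 2 / 6 1 3 2 7 5 4 8 9 / 8 2 7 9 6 4 1 5 3 / 7 4 2 5 8 6 9 3 1 / 3 9 8 7 2 1 5 6 4 / 5 6 1 3 4 9 8 2 7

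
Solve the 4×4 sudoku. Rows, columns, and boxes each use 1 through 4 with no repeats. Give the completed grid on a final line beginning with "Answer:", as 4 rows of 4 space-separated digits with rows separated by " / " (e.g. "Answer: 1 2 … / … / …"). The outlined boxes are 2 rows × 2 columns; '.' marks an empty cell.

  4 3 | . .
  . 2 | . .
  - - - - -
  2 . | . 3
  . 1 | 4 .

Step 1. [r2c1∈{1}] r2c1 has the single candidate 1 ⇒ r2c1=1.
Step 2. [r1c3∈{1,2}] r1c3 is the only open cell in col 3 admitting 2, so r1c3=2.
Step 3. [r4c4∈{2}] r4c4 is down to just 2. So r4c4=2.
Step 4. [r4c1∈{3}] r4c1 is down to just 3. So r4c1=3.
Step 5. [r2c3∈{3}] r2c3's peers cover all but 3. So r2c3=3.
Step 6. [r3c3∈{1}] r3c3 is down to just 1 ⇒ r3c3=1.
Step 7. [r2c4∈{4}] r2c4 has the single candidate 4, so r2c4=4.
Step 8. [r1c4∈{1}] only 1 remains possible at r1c4. So r1c4=1.
Step 9. [r3c2∈{4}] r3c2 has the single candidate 4. So r3c2=4.

Answer: 4 3 2 1 / 1 2 3 4 / 2 4 1 3 / 3 1 4 2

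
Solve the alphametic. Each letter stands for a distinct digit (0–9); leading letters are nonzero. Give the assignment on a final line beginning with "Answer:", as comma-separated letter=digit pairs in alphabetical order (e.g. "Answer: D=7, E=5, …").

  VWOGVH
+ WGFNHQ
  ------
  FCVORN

Step 1. [col 1: H + Q ≡ N (mod 10)] no forcing yet in column 1 (carry-in 0); Q=6 is free and consistent — try it. So Q=6.
Step 2. [col 1: H + Q ≡ N (mod 10)] column 1 (H + Q ≡ N (mod 10), carry-in 0) doesn't pin N yet; pick N=9 and continue. So N=9.
Step 3. [col 1: H + Q ≡ N (mod 10)] in column 1 we have H+Q≡N with carry-in 0; given Q=6, N=9 and digits 6,9 already taken and all letters distinct, that pins H to 3. So H=3.
Step 4. [col 2: V + H ≡ R (mod 10)] several values work for V in column 2 (V + H ≡ R (mod 10), carry-in 0); try V=2, so V=2.
Step 5. [col 2: V + H ≡ R (mod 10)] column 2: given V=2, H=3, carry-in 0, and digits 2,3,6,9 already taken and all letters distinct, V+H≡R (mod 10) forces R=5, so R=5.
Step 6. [col 3: G + N ≡ O (mod 10)] O=7 is one option consistent with column 3 (G + N ≡ O (mod 10), carry-in 0) — take it. So O=7.
Step 7. [col 3: G + N ≡ O (mod 10)] column 3: given N=9, O=7, carry-in 0, and digits 2,3,5,6,7,9 already taken and all letters distinct, G+N≡O (mod 10) forces G=8. So G=8.
Step 8. [col 4: O + F ≡ V (mod 10)] in column 4 we have O+F≡V with carry-in 1; given O=7, V=2 and digits 2,3,5,6,7,8,9 already taken and all letters distinct, that pins F to 4 ⇒ F=4.
Step 9. [col 5: W + G ≡ C (mod 10)] in column 5 we have W+G≡C with carry-in 1; given G=8 and digits 2,3,4,5,6,7,8,9 already taken and all letters distinct, that pins C to 0, so C=0.
Step 10. [col 5: W + G ≡ C (mod 10)] from column 5 (G=8, C=0, carry-in 1, digits 0,2,3,4,5,6,7,8,9 already taken and all letters distinct): W must equal 1, so W=1.

Answer: C=0, F=4, G=8, H=3, N=9, O=7, Q=6, R=5, V=2, W=1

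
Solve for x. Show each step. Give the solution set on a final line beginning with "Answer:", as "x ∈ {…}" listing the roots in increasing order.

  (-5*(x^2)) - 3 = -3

Step 1. [(-5*(x^2)) - 3 = -3] the outer -3 inverts by adding 3, so sub: -5*(x^2) = 0.
Step 2. [-5*(x^2) = 0] LHS = -5·(…); ÷-5 both sides. So div: x^2 = 0.
Step 3. [x^2 = 0] LHS squared, RHS 0 ≥ 0: apply √ (±), so sqrt: x = 0.

Answer: x ∈ {0}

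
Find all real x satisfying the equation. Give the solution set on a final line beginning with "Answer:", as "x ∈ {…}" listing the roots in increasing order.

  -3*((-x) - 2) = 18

Step 1. [-3*((-x) - 2) = 18] -3 out front; divide by -3. So div: (-x) - 2 = -6.
Step 2. [(-x) - 2 = -6] -2 is outermost — add 2 both sides, so sub: -x = -4.
Step 3. [-x = -4] flip signs both sides, so neg: x = 4.

Answer: x ∈ {4}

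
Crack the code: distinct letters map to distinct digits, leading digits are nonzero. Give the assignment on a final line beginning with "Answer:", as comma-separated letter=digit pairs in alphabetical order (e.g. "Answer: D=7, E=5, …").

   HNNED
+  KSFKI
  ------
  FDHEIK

Step 1. [col 1: D + I ≡ K (mod 10)] column 1 (D + I ≡ K (mod 10), carry-in 0) doesn't pin D yet; pick D=6 and continue ⇒ D=6.
Step 2. [col 1: D + I ≡ K (mod 10)] column 1 (D + I ≡ K (mod 10), carry-in 0) doesn't pin I yet; pick I=3 and continue, so I=3.
Step 3. [F] the sum has 6 digits but both addends have 5; that extra leading digit F is the final carry, namely 1. So F=1.
Step 4. [col 1: D + I ≡ K (mod 10)] from column 1 (D=6, I=3, carry-in 0, digits 1,3,6 already taken and all letters distinct): K must equal 9. So K=9.
Step 5. [col 2: E + K ≡ I (mod 10)] from column 2 (K=9, I=3, carry-in 0, digits 1,3,6,9 already taken and all letters distinct): E must equal 4, so E=4.
Step 6. [col 3: N + F ≡ E (mod 10)] column 3: given F=1, E=4, carry-in 1, and digits 1,3,4,6,9 already taken and all letters distinct, N+F≡E (mod 10) forces N=2, so N=2.
Step 7. [col 4: N + S ≡ H (mod 10)] no forcing yet in column 4 (carry-in 0); H=7 is free and consistent — try it. So H=7.
Step 8. [col 4: N + S ≡ H (mod 10)] column 4: given N=2, H=7, carry-in 0, and digits 1,2,3,4,6,7,9 already taken and all letters distinct, N+S≡H (mod 10) forces S=5. So S=5.

Answer: D=6, E=4, F=1, H=7, I=3, K=9, N=2, S=5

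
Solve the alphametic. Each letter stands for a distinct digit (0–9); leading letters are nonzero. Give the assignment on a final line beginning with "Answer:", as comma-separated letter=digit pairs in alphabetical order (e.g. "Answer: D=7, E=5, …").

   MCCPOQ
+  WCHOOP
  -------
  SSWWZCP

Step 1. [col 1: Q + P ≡ P (mod 10)] in column 1 we have Q+P≡P with carry-in 0; given nothing yet and all letters distinct, none taken yet, that pins Q to 0. So Q=0.
Step 2. [col 1: Q + P ≡ P (mod 10)] column 1 (Q + P ≡ P (mod 10), carry-in 0) doesn't pin P yet; pick P=2 and continue. So P=2.
Step 3. [col 2: O + O ≡ C (mod 10)] several values work for O in column 2 (O + O ≡ C (mod 10), carry-in 0); try O=4, so O=4.
Step 4. [S] adding two 6-digit numbers gives at most 6+1 digits, and here it does — S is that final carry and must be 1. So S=1.
Step 5. [col 2: O + O ≡ C (mod 10)] from column 2 (O=4, carry-in 0, digits 0,1,2,4 already taken and all letters distinct): C must equal 8. So C=8.
Step 6. [col 3: P + O ≡ Z (mod 10)] in column 3 we have P+O≡Z with carry-in 0; given P=2, O=4 and digits 0,1,2,4,8 already taken and all letters distinct, that pins Z to 6 ⇒ Z=6.
Step 7. [col 4: C + H ≡ W (mod 10)] no forcing yet in column 4 (carry-in 0); H=9 is free and consistent — try it. So H=9.
Step 8. [col 4: C + H ≡ W (mod 10)] column 4: given C=8, H=9, carry-in 0, and digits 0,1,2,4,6,8,9 already taken and all letters distinct, C+H≡W (mod 10) forces W=7, so W=7.
Step 9. [col 6: M + W ≡ S (mod 10)] from column 6 (W=7, S=1, carry-in 1, digits 0,1,2,4,6,7,8,9 already taken and all letters distinct): M must equal 3, so M=3.

Answer: C=8, H=9, M=3, O=4, P=2, Q=0, S=1, W=7, Z=6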